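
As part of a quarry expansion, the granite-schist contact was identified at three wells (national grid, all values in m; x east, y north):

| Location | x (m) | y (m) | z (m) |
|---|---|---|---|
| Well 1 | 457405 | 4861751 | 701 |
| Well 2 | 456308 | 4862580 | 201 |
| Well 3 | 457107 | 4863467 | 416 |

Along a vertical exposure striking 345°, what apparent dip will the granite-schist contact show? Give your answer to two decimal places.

Two edge vectors: Well 1→Well 2 = (-1097, 829, -500), Well 1→Well 3 = (-298, 1716, -285).
Normal n = (Well 1→Well 2) × (Well 1→Well 3) = (621735, -163645, -1635410).
So ∂z/∂x = −n_x/n_z = 0.38017 and ∂z/∂y = −n_y/n_z = −0.10006.
Unit vector along 345° is (sin 345°, cos 345°) = (-0.2588, 0.9659).
Slope in that direction = a·(-0.2588) + b·(0.9659) = −0.19505.
Apparent dip = arctan|0.19505| = 11.04° (true dip is 21.5°, so apparent ≤ true as expected).

11.04°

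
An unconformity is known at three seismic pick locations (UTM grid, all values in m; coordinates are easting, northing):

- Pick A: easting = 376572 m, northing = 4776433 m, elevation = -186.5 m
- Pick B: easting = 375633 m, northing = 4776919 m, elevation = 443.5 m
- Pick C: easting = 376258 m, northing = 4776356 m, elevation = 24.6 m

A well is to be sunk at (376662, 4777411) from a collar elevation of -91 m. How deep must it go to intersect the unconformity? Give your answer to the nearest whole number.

Two edge vectors: Pick A→Pick B = (-939, 486, 630), Pick A→Pick C = (-314, -77, 211.1).
Normal n = (Pick A→Pick B) × (Pick A→Pick C) = (151104.6, 402.9, 224907).
So ∂z/∂easting = −n_x/n_z = −0.67185370 and ∂z/∂northing = −n_y/n_z = −0.00179141.
Intercept c from Pick A: -186.5 + 253001.29 + 8556.54 = 261371.33.
At (376662, 4777411): z_contact = −253061.8 − 8558.3 + 261371.33 = -248.7 m.
Depth below ground = -91 − (-248.7) = 158 m.

158 m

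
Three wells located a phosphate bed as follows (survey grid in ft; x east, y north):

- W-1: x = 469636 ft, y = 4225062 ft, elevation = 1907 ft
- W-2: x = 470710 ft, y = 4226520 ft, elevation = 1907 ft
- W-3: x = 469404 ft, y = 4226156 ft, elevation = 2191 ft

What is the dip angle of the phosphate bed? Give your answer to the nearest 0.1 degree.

Let the plane be z = a·x + b·y + c.
W-2−W-1: 1074a + 1458b = 0;  W-3−W-1: −232a + 1094b = 284.
Solving gives a = −0.27364, b = 0.20157.
Gradient magnitude |∇z| = √(a² + b²) = √(0.07488 + 0.04063) = 0.33986.
True dip = arctan(0.33986) = 18.8°, dipping toward SE (azimuth ≈ 126°).

18.8°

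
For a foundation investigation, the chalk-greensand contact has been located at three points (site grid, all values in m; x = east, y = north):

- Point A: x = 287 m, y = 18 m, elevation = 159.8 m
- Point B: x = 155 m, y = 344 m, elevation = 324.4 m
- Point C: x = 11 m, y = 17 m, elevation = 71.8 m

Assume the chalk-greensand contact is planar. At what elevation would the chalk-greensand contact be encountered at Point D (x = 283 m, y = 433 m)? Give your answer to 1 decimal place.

Two edge vectors: Point A→Point B = (-132, 326, 164.6), Point A→Point C = (-276, -1, -88).
Normal n = (Point A→Point B) × (Point A→Point C) = (-28523.4, -57045.6, 90108).
So ∂z/∂x = −n_x/n_z = 0.31655 and ∂z/∂y = −n_y/n_z = 0.63308.
Intercept c from Point A: 159.8 − 90.85 − 11.40 = 57.56.
At (283, 433): z = 89.6 + 274.1 + 57.56 = 421.3 m.

421.3 m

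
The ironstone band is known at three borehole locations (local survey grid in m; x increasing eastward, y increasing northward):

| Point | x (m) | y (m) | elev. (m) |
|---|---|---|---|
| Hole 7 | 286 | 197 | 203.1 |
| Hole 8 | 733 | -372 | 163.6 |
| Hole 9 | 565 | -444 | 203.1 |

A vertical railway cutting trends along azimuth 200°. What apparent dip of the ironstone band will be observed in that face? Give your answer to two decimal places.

Let the plane be z = a·x + b·y + c.
Hole 8−Hole 7: 447a − 569b = −39.5;  Hole 9−Hole 7: 279a − 641b = 0.
Solving gives a = −0.19816, b = −0.08625.
Unit vector along 200° is (sin 200°, cos 200°) = (-0.3420, -0.9397).
Slope in that direction = a·(-0.3420) + b·(-0.9397) = 0.14882.
Apparent dip = arctan|0.14882| = 8.46° (true dip is 12.2°, so apparent ≤ true as expected).

8.46°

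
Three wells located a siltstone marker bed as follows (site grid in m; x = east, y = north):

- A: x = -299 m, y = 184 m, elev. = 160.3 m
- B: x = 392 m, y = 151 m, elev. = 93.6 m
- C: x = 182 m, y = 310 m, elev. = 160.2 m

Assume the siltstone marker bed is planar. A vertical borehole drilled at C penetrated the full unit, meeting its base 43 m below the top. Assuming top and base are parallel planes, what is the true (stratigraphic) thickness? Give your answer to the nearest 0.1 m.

40.9 m

Let the plane be z = a·x + b·y + c.
B−A: 691a − 33b = −66.7;  C−A: 481a + 126b = −0.1.
Solving gives a = −0.08167, b = 0.31100.
|∇z| = √(a²+b²) = 0.32154, so dip δ = arctan(0.32154) = 17.82°.
True thickness = vertical thickness × cos δ = 43 × cos 17.82° = 40.9 m.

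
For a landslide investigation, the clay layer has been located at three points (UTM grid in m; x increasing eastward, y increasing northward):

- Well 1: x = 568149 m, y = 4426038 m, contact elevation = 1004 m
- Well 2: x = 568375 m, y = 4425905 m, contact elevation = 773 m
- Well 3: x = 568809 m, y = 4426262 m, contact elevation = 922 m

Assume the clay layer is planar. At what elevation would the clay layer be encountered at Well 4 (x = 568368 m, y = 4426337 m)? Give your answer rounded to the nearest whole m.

1194 m

Two edge vectors: Well 1→Well 2 = (226, -133, -231), Well 1→Well 3 = (660, 224, -82).
Normal n = (Well 1→Well 2) × (Well 1→Well 3) = (62650, -133928, 138404).
So ∂z/∂x = −n_x/n_z = −0.45266033 and ∂z/∂y = −n_y/n_z = 0.96765989.
Intercept c from Well 1: 1004 + 257178.51 − 4282899.46 = −4024716.95.
At (568368, 4426337): z = −257277.6 + 4283188.8 − 4024716.95 = 1194.2 m.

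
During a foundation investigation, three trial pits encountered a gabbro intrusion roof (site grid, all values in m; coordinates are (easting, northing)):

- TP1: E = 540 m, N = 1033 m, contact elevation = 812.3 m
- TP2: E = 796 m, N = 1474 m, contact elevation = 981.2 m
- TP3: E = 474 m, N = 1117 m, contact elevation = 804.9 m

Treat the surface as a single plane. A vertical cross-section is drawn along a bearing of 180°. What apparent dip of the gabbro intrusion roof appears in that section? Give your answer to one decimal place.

10.4°

Two edge vectors: TP1→TP2 = (256, 441, 168.9), TP1→TP3 = (-66, 84, -7.4).
Normal n = (TP1→TP2) × (TP1→TP3) = (-17451, -9253, 50610).
So ∂z/∂E = −n_x/n_z = 0.34481 and ∂z/∂N = −n_y/n_z = 0.18283.
Unit vector along 180° is (sin 180°, cos 180°) = (0.0000, -1.0000).
Slope in that direction = a·(0.0000) + b·(-1.0000) = −0.18283.
Apparent dip = arctan|0.18283| = 10.4° (true dip is 21.3°, so apparent ≤ true as expected).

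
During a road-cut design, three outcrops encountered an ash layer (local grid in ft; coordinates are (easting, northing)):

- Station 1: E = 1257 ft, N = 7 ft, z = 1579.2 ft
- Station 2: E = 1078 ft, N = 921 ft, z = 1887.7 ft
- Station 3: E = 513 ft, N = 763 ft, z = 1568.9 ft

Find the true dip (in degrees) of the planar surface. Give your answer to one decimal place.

Let the plane be z = a·E + b·N + c.
Station 2−Station 1: −179a + 914b = 308.5;  Station 3−Station 1: −744a + 756b = −10.3.
Solving gives a = 0.44546, b = 0.42477.
Gradient magnitude |∇z| = √(a² + b²) = √(0.19844 + 0.18043) = 0.61552.
True dip = arctan(0.61552) = 31.6°, dipping toward SW (azimuth ≈ 226°).

31.6°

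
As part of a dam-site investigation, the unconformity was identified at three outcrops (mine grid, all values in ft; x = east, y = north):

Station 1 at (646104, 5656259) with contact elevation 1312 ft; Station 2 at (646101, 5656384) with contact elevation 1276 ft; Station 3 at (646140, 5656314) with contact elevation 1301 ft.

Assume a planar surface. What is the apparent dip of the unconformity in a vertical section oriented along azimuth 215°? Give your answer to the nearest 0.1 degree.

9.0°

Two edge vectors: Station 1→Station 2 = (-3, 125, -36), Station 1→Station 3 = (36, 55, -11).
Normal n = (Station 1→Station 2) × (Station 1→Station 3) = (605, -1329, -4665).
So ∂z/∂x = −n_x/n_z = 0.12969 and ∂z/∂y = −n_y/n_z = −0.28489.
Unit vector along 215° is (sin 215°, cos 215°) = (-0.5736, -0.8192).
Slope in that direction = a·(-0.5736) + b·(-0.8192) = 0.15898.
Apparent dip = arctan|0.15898| = 9.0° (true dip is 17.4°, so apparent ≤ true as expected).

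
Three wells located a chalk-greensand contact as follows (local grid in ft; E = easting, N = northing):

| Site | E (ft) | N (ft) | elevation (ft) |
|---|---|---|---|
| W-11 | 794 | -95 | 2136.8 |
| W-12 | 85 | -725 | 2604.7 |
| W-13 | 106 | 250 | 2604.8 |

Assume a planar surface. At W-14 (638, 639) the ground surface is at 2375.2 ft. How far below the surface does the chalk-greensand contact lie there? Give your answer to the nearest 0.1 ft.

Let the plane be z = a·E + b·N + c.
W-12−W-11: −709a − 630b = 467.9;  W-13−W-11: −688a + 345b = 468.
Solving gives a = −0.67291, b = 0.01460.
Then c = 2136.8 − a·794 − b·-95 = 2672.48.
At (638, 639): z_contact = −429.32 + 9.33 + 2672.48 = 2252.49 ft.
Depth below ground = 2375.2 − 2252.49 = 122.7 ft.

122.7 ft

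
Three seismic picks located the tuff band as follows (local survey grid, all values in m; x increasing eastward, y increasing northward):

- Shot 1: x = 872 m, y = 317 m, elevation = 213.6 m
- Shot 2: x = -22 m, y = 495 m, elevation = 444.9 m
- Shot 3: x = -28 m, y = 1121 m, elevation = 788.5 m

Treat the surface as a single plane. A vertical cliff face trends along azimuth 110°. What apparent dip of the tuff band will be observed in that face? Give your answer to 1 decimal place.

Two edge vectors: Shot 1→Shot 2 = (-894, 178, 231.3), Shot 1→Shot 3 = (-900, 804, 574.9).
Normal n = (Shot 1→Shot 2) × (Shot 1→Shot 3) = (-83633, 305790.6, -558576).
So ∂z/∂x = −n_x/n_z = −0.14973 and ∂z/∂y = −n_y/n_z = 0.54745.
Unit vector along 110° is (sin 110°, cos 110°) = (0.9397, -0.3420).
Slope in that direction = a·(0.9397) + b·(-0.3420) = −0.32793.
Apparent dip = arctan|0.32793| = 18.2° (true dip is 29.6°, so apparent ≤ true as expected).

18.2°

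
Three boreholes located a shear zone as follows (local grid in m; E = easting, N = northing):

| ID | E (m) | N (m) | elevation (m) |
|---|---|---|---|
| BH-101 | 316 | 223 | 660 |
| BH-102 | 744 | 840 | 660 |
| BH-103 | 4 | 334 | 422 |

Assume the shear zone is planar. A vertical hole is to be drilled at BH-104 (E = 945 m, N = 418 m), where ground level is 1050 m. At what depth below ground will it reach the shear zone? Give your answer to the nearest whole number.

Two edge vectors: BH-101→BH-102 = (428, 617, 0), BH-101→BH-103 = (-312, 111, -238).
Normal n = (BH-101→BH-102) × (BH-101→BH-103) = (-146846, 101864, 240012).
So ∂z/∂E = −n_x/n_z = 0.61183 and ∂z/∂N = −n_y/n_z = −0.42441.
Intercept c from BH-101: 660 − 193.34 + 94.64 = 561.31.
At (945, 418): z_contact = 578.2 − 177.4 + 561.31 = 962.1 m.
Depth below ground = 1050 − 962.1 = 88 m.

88 m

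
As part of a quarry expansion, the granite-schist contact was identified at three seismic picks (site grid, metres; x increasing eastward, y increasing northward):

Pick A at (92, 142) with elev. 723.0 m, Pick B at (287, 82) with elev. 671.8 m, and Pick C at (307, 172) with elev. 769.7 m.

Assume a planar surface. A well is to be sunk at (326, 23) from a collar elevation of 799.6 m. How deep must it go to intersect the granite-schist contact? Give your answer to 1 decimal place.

Two edge vectors: Pick A→Pick B = (195, -60, -51.2), Pick A→Pick C = (215, 30, 46.7).
Normal n = (Pick A→Pick B) × (Pick A→Pick C) = (-1266, -20114.5, 18750).
So ∂z/∂x = −n_x/n_z = 0.06752 and ∂z/∂y = −n_y/n_z = 1.07277.
Intercept c from Pick A: 723 − 6.21 − 152.33 = 564.45.
At (326, 23): z_contact = 22.01 + 24.67 + 564.45 = 611.14 m.
Depth below ground = 799.6 − 611.14 = 188.5 m.

188.5 m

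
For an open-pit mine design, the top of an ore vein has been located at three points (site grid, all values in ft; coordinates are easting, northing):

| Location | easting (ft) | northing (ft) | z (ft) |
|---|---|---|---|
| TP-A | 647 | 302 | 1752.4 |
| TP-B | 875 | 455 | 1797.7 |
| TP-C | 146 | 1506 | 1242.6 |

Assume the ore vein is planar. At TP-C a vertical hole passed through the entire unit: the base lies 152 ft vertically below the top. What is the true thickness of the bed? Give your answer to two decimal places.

Let the plane be z = a·easting + b·northing + c.
TP-B−TP-A: 228a + 153b = 45.3;  TP-C−TP-A: −501a + 1204b = −509.8.
Solving gives a = 0.37743, b = −0.26637.
|∇z| = √(a²+b²) = 0.46196, so dip δ = arctan(0.46196) = 24.80°.
True thickness = vertical thickness × cos δ = 152 × cos 24.80° = 137.99 ft.

137.99 ft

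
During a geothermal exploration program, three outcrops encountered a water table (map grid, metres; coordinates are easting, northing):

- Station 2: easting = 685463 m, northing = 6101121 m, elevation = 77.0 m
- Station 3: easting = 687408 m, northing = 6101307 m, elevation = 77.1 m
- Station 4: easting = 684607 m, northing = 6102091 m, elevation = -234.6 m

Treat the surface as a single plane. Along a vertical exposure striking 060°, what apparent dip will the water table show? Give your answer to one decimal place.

Two edge vectors: Station 2→Station 3 = (1945, 186, 0.1), Station 2→Station 4 = (-856, 970, -311.6).
Normal n = (Station 2→Station 3) × (Station 2→Station 4) = (-58054.6, 605976.4, 2045866).
So ∂z/∂easting = −n_x/n_z = 0.02838 and ∂z/∂northing = −n_y/n_z = −0.29620.
Unit vector along 060° is (sin 60°, cos 60°) = (0.8660, 0.5000).
Slope in that direction = a·(0.8660) + b·(0.5000) = −0.12352.
Apparent dip = arctan|0.12352| = 7.0° (true dip is 16.6°, so apparent ≤ true as expected).

7.0°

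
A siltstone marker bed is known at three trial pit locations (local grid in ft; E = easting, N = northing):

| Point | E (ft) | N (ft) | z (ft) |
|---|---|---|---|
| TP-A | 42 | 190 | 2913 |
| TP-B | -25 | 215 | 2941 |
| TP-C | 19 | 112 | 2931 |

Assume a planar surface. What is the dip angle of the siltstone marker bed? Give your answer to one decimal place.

Let the plane be z = a·E + b·N + c.
TP-B−TP-A: −67a + 25b = 28;  TP-C−TP-A: −23a − 78b = 18.
Solving gives a = −0.45406, b = −0.09688.
Gradient magnitude |∇z| = √(a² + b²) = √(0.20617 + 0.00939) = 0.46428.
True dip = arctan(0.46428) = 24.9°, dipping toward ENE (azimuth ≈ 078°).

24.9°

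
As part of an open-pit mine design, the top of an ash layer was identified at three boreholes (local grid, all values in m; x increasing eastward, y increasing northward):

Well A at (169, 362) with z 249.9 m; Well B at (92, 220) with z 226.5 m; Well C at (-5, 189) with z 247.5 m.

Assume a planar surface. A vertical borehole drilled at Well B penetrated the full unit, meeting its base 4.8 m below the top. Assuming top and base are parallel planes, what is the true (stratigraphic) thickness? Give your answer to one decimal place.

4.3 m

Two edge vectors: Well A→Well B = (-77, -142, -23.4), Well A→Well C = (-174, -173, -2.4).
Normal n = (Well A→Well B) × (Well A→Well C) = (-3707.4, 3886.8, -11387).
So ∂z/∂x = −n_x/n_z = −0.32558 and ∂z/∂y = −n_y/n_z = 0.34134.
|∇z| = √(a²+b²) = 0.47171, so dip δ = arctan(0.47171) = 25.25°.
True thickness = vertical thickness × cos δ = 4.8 × cos 25.25° = 4.3 m.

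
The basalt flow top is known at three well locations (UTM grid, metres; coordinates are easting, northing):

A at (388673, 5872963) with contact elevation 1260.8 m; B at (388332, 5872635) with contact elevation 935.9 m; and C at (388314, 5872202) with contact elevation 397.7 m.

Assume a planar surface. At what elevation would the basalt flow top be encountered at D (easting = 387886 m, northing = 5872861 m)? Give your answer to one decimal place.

Let the plane be z = a·easting + b·northing + c.
B−A: −341a − 328b = −324.9;  C−A: −359a − 761b = −863.1.
Solving gives a = −0.252897022, b = 1.253469160.
Then c = 1260.8 − a·388673 − b·5872963 = −7262022.96.
At (387886, 5872861): z = −98095.2 + 7361450.1 − 7262022.96 = 1332.0 m.

1332.0 m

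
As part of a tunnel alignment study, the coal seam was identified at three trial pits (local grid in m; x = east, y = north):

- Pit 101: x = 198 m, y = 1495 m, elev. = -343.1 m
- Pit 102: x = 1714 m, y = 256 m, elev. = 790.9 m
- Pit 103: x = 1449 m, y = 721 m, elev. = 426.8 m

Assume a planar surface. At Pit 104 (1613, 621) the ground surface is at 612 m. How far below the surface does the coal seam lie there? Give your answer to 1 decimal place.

85.2 m

Two edge vectors: Pit 101→Pit 102 = (1516, -1239, 1134), Pit 101→Pit 103 = (1251, -774, 769.9).
Normal n = (Pit 101→Pit 102) × (Pit 101→Pit 103) = (-76190.1, 251465.6, 376605).
So ∂z/∂x = −n_x/n_z = 0.202308 and ∂z/∂y = −n_y/n_z = −0.667717.
Intercept c from Pit 101: -343.1 − 40.06 + 998.24 = 615.08.
At (1613, 621): z_contact = 326.32 − 414.65 + 615.08 = 526.75 m.
Depth below ground = 612 − 526.75 = 85.2 m.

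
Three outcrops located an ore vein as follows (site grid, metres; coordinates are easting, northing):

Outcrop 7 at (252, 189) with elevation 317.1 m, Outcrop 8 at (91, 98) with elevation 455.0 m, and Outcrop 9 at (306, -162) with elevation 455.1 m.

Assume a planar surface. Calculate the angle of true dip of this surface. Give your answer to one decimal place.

37.1°

Let the plane be z = a·easting + b·northing + c.
Outcrop 8−Outcrop 7: −161a − 91b = 137.9;  Outcrop 9−Outcrop 7: 54a − 351b = 138.
Solving gives a = −0.58356, b = −0.48294.
Gradient magnitude |∇z| = √(a² + b²) = √(0.34054 + 0.23323) = 0.75747.
True dip = arctan(0.75747) = 37.1°, dipping toward NE (azimuth ≈ 050°).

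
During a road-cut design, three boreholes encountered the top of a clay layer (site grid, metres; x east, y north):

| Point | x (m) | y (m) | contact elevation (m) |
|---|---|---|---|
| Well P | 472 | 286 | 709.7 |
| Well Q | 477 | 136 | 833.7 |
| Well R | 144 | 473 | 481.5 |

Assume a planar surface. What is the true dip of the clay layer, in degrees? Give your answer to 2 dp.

40.38°

Two edge vectors: Well P→Well Q = (5, -150, 124), Well P→Well R = (-328, 187, -228.2).
Normal n = (Well P→Well Q) × (Well P→Well R) = (11042, -39531, -48265).
So ∂z/∂x = −n_x/n_z = 0.22878 and ∂z/∂y = −n_y/n_z = −0.81904.
Gradient magnitude |∇z| = √(a² + b²) = √(0.05234 + 0.67083) = 0.85039.
True dip = arctan(0.85039) = 40.38°, dipping toward NNW (azimuth ≈ 344°).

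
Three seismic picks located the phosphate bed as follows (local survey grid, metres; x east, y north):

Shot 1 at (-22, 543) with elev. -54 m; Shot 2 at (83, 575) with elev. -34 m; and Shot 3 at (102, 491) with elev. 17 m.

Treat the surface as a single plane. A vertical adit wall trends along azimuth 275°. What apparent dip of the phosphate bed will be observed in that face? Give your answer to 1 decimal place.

21.6°

Two edge vectors: Shot 1→Shot 2 = (105, 32, 20), Shot 1→Shot 3 = (124, -52, 71).
Normal n = (Shot 1→Shot 2) × (Shot 1→Shot 3) = (3312, -4975, -9428).
So ∂z/∂x = −n_x/n_z = 0.35129 and ∂z/∂y = −n_y/n_z = −0.52768.
Unit vector along 275° is (sin 275°, cos 275°) = (-0.9962, 0.0872).
Slope in that direction = a·(-0.9962) + b·(0.0872) = −0.39595.
Apparent dip = arctan|0.39595| = 21.6° (true dip is 32.4°, so apparent ≤ true as expected).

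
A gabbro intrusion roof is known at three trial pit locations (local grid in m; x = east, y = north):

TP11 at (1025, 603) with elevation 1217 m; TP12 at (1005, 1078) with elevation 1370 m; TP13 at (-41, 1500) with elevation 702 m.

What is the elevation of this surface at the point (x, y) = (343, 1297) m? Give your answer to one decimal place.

930.2 m

Let the plane be z = a·x + b·y + c.
TP12−TP11: −20a + 475b = 153;  TP13−TP11: −1066a + 897b = −515.
Solving gives a = 0.781855, b = 0.355025.
Then c = 1217 − a·1025 − b·603 = 201.52.
At (343, 1297): z = 268.2 + 460.5 + 201.52 = 930.2 m.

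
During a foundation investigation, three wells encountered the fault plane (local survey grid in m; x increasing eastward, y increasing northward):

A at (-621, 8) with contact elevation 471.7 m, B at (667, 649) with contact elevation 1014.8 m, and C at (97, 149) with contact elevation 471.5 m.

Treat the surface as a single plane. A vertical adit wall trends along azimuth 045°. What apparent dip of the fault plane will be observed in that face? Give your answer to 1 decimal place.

38.5°

Two edge vectors: A→B = (1288, 641, 543.1), A→C = (718, 141, -0.2).
Normal n = (A→B) × (A→C) = (-76705.3, 390203.4, -278630).
So ∂z/∂x = −n_x/n_z = −0.27529 and ∂z/∂y = −n_y/n_z = 1.40044.
Unit vector along 045° is (sin 45°, cos 45°) = (0.7071, 0.7071).
Slope in that direction = a·(0.7071) + b·(0.7071) = 0.79559.
Apparent dip = arctan|0.79559| = 38.5° (true dip is 55.0°, so apparent ≤ true as expected).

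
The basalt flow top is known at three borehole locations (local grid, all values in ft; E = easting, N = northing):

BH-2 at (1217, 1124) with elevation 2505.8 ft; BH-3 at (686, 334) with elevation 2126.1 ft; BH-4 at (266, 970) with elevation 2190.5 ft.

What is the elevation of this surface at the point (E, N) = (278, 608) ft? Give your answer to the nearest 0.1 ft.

Two edge vectors: BH-2→BH-3 = (-531, -790, -379.7), BH-2→BH-4 = (-951, -154, -315.3).
Normal n = (BH-2→BH-3) × (BH-2→BH-4) = (190613.2, 193670.4, -669516).
So ∂z/∂E = −n_x/n_z = 0.284703 and ∂z/∂N = −n_y/n_z = 0.289269.
Intercept c from BH-2: 2505.8 − 346.48 − 325.14 = 1834.18.
At (278, 608): z = 79.1 + 175.9 + 1834.18 = 2089.2 ft.

2089.2 ft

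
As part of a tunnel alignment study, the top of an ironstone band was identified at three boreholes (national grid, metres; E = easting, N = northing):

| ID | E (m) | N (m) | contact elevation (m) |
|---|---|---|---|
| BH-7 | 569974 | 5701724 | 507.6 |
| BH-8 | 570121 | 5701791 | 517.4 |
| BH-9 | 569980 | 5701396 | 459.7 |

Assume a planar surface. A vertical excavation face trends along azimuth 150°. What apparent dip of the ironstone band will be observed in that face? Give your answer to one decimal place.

Let the plane be z = a·E + b·N + c.
BH-8−BH-7: 147a + 67b = 9.8;  BH-9−BH-7: 6a − 328b = −47.9.
Solving gives a = 0.00010, b = 0.14604.
Unit vector along 150° is (sin 150°, cos 150°) = (0.5000, -0.8660).
Slope in that direction = a·(0.5000) + b·(-0.8660) = −0.12642.
Apparent dip = arctan|0.12642| = 7.2° (true dip is 8.3°, so apparent ≤ true as expected).

7.2°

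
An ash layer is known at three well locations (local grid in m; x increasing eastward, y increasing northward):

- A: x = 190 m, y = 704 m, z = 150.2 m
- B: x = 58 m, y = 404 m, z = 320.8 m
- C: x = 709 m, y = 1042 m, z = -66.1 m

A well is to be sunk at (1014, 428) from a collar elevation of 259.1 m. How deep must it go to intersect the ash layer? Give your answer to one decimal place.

Two edge vectors: A→B = (-132, -300, 170.6), A→C = (519, 338, -216.3).
Normal n = (A→B) × (A→C) = (7227.2, 59989.8, 111084).
So ∂z/∂x = −n_x/n_z = −0.065061 and ∂z/∂y = −n_y/n_z = −0.540040.
Intercept c from A: 150.2 + 12.36 + 380.19 = 542.75.
At (1014, 428): z_contact = −65.97 − 231.14 + 542.75 = 245.64 m.
Depth below ground = 259.1 − 245.64 = 13.5 m.

13.5 m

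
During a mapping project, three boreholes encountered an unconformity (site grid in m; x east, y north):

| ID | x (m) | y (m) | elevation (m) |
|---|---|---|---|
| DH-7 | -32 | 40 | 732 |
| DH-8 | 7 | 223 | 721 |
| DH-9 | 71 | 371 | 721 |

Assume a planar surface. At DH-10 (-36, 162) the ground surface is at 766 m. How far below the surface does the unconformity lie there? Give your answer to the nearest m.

Let the plane be z = a·x + b·y + c.
DH-8−DH-7: 39a + 183b = −11;  DH-9−DH-7: 103a + 331b = −11.
Solving gives a = 0.27407, b = −0.11852.
Then c = 732 − a·-32 − b·40 = 745.51.
At (-36, 162): z_contact = −9.9 − 19.2 + 745.51 = 716.4 m.
Depth below ground = 766 − 716.4 = 50 m.

50 m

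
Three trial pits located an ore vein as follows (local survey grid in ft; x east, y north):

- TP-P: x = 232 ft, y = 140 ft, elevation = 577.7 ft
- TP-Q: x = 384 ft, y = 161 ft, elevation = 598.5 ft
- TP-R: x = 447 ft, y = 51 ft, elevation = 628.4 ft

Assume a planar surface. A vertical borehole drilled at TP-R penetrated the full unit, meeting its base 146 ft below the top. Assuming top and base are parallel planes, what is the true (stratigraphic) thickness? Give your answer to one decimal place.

141.9 ft

Two edge vectors: TP-P→TP-Q = (152, 21, 20.8), TP-P→TP-R = (215, -89, 50.7).
Normal n = (TP-P→TP-Q) × (TP-P→TP-R) = (2915.9, -3234.4, -18043).
So ∂z/∂x = −n_x/n_z = 0.16161 and ∂z/∂y = −n_y/n_z = −0.17926.
|∇z| = √(a²+b²) = 0.24135, so dip δ = arctan(0.24135) = 13.57°.
True thickness = vertical thickness × cos δ = 146 × cos 13.57° = 141.9 ft.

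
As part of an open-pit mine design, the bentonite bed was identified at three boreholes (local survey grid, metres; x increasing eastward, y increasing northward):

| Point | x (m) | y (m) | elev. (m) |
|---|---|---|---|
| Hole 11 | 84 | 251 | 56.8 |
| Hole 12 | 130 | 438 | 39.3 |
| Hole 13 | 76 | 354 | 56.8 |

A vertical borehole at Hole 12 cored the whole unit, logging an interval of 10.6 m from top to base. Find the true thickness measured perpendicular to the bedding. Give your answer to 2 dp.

Two edge vectors: Hole 11→Hole 12 = (46, 187, -17.5), Hole 11→Hole 13 = (-8, 103, 0).
Normal n = (Hole 11→Hole 12) × (Hole 11→Hole 13) = (1802.5, 140, 6234).
So ∂z/∂x = −n_x/n_z = −0.28914 and ∂z/∂y = −n_y/n_z = −0.02246.
|∇z| = √(a²+b²) = 0.29001, so dip δ = arctan(0.29001) = 16.17°.
True thickness = vertical thickness × cos δ = 10.6 × cos 16.17° = 10.18 m.

10.18 m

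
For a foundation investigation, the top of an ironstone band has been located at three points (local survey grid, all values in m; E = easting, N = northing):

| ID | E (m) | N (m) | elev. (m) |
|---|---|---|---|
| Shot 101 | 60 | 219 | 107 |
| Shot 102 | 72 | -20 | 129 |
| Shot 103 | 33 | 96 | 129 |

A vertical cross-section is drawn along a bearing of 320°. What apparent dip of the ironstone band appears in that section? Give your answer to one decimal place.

7.1°

Two edge vectors: Shot 101→Shot 102 = (12, -239, 22), Shot 101→Shot 103 = (-27, -123, 22).
Normal n = (Shot 101→Shot 102) × (Shot 101→Shot 103) = (-2552, -858, -7929).
So ∂z/∂E = −n_x/n_z = −0.32186 and ∂z/∂N = −n_y/n_z = −0.10821.
Unit vector along 320° is (sin 320°, cos 320°) = (-0.6428, 0.7660).
Slope in that direction = a·(-0.6428) + b·(0.7660) = 0.12399.
Apparent dip = arctan|0.12399| = 7.1° (true dip is 18.8°, so apparent ≤ true as expected).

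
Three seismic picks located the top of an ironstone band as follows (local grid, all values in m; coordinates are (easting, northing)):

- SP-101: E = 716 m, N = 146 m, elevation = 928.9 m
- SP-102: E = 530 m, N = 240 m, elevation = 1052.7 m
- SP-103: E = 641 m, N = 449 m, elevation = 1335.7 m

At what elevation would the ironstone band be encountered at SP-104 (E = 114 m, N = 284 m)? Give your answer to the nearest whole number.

1106 m

Two edge vectors: SP-101→SP-102 = (-186, 94, 123.8), SP-101→SP-103 = (-75, 303, 406.8).
Normal n = (SP-101→SP-102) × (SP-101→SP-103) = (727.8, 66379.8, -49308).
So ∂z/∂E = −n_x/n_z = 0.01476 and ∂z/∂N = −n_y/n_z = 1.34623.
Intercept c from SP-101: 928.9 − 10.57 − 196.55 = 721.78.
At (114, 284): z = 1.7 + 382.3 + 721.78 = 1105.8 m.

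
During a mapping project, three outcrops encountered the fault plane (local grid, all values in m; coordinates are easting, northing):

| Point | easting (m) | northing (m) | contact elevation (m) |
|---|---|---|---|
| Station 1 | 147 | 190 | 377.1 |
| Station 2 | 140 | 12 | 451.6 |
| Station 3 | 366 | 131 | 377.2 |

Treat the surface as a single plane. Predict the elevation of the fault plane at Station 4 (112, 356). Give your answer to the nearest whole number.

Let the plane be z = a·easting + b·northing + c.
Station 2−Station 1: −7a − 178b = 74.5;  Station 3−Station 1: 219a − 59b = 0.1.
Solving gives a = −0.11112, b = −0.41417.
Then c = 377.1 − a·147 − b·190 = 472.13.
At (112, 356): z = −12.4 − 147.4 + 472.13 = 312.2 m.

312 m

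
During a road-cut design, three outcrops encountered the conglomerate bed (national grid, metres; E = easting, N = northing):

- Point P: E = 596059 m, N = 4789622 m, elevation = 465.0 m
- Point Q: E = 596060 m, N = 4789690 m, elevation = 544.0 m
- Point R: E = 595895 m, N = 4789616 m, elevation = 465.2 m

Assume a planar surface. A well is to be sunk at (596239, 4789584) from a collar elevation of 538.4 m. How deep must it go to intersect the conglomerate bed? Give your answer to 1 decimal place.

125.4 m

Let the plane be z = a·E + b·N + c.
Point Q−Point P: 1a + 68b = 79;  Point R−Point P: −164a − 6b = 0.2.
Solving gives a = −0.043746636, b = 1.162408039.
Then c = 465 − a·596059 − b·4789622 = −5540954.54.
At (596239, 4789584): z_contact = −26083.45 + 5567450.94 − 5540954.54 = 412.95 m.
Depth below ground = 538.4 − 412.95 = 125.4 m.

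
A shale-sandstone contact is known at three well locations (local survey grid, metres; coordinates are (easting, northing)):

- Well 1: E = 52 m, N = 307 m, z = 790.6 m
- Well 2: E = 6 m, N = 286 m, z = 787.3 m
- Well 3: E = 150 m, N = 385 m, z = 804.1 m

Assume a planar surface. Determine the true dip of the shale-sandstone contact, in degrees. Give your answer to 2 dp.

11.05°

Two edge vectors: Well 1→Well 2 = (-46, -21, -3.3), Well 1→Well 3 = (98, 78, 13.5).
Normal n = (Well 1→Well 2) × (Well 1→Well 3) = (-26.1, 297.6, -1530).
So ∂z/∂E = −n_x/n_z = −0.01706 and ∂z/∂N = −n_y/n_z = 0.19451.
Gradient magnitude |∇z| = √(a² + b²) = √(0.00029 + 0.03783) = 0.19526.
True dip = arctan(0.19526) = 11.05°, dipping toward S (azimuth ≈ 175°).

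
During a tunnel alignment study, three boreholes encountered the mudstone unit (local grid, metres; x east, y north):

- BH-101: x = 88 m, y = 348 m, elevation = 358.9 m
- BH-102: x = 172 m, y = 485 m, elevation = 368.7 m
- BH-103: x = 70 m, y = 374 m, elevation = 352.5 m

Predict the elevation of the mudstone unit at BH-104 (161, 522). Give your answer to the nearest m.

363 m

Two edge vectors: BH-101→BH-102 = (84, 137, 9.8), BH-101→BH-103 = (-18, 26, -6.4).
Normal n = (BH-101→BH-102) × (BH-101→BH-103) = (-1131.6, 361.2, 4650).
So ∂z/∂x = −n_x/n_z = 0.24335 and ∂z/∂y = −n_y/n_z = −0.07768.
Intercept c from BH-101: 358.9 − 21.42 + 27.03 = 364.52.
At (161, 522): z = 39.2 − 40.5 + 364.52 = 363.1 m.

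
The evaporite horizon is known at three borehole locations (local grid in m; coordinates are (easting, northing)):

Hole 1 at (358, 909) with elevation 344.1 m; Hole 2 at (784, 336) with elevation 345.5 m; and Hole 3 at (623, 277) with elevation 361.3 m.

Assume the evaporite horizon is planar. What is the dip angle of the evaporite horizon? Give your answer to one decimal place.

Two edge vectors: Hole 1→Hole 2 = (426, -573, 1.4), Hole 1→Hole 3 = (265, -632, 17.2).
Normal n = (Hole 1→Hole 2) × (Hole 1→Hole 3) = (-8970.8, -6956.2, -117387).
So ∂z/∂E = −n_x/n_z = −0.07642 and ∂z/∂N = −n_y/n_z = −0.05926.
Gradient magnitude |∇z| = √(a² + b²) = √(0.00584 + 0.00351) = 0.09670.
True dip = arctan(0.09670) = 5.5°, dipping toward NE (azimuth ≈ 052°).

5.5°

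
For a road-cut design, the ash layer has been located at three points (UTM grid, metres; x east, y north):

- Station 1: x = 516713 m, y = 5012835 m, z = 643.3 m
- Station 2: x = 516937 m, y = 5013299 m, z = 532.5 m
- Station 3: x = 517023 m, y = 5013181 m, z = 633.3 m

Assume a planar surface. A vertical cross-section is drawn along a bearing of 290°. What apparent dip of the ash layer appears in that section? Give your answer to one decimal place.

32.7°

Let the plane be z = a·x + b·y + c.
Station 2−Station 1: 224a + 464b = −110.8;  Station 3−Station 1: 310a + 346b = −10.
Solving gives a = 0.50797, b = −0.48402.
Unit vector along 290° is (sin 290°, cos 290°) = (-0.9397, 0.3420).
Slope in that direction = a·(-0.9397) + b·(0.3420) = −0.64288.
Apparent dip = arctan|0.64288| = 32.7° (true dip is 35.1°, so apparent ≤ true as expected).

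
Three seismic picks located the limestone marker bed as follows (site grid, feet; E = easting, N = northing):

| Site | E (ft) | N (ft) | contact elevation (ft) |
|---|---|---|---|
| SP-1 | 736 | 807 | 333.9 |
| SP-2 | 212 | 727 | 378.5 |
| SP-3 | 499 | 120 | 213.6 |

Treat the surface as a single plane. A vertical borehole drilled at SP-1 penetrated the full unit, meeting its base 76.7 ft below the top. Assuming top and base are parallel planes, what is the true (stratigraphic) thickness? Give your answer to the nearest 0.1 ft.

74.5 ft

Two edge vectors: SP-1→SP-2 = (-524, -80, 44.6), SP-1→SP-3 = (-237, -687, -120.3).
Normal n = (SP-1→SP-2) × (SP-1→SP-3) = (40264.2, -73607.4, 341028).
So ∂z/∂E = −n_x/n_z = −0.11807 and ∂z/∂N = −n_y/n_z = 0.21584.
|∇z| = √(a²+b²) = 0.24602, so dip δ = arctan(0.24602) = 13.82°.
True thickness = vertical thickness × cos δ = 76.7 × cos 13.82° = 74.5 ft.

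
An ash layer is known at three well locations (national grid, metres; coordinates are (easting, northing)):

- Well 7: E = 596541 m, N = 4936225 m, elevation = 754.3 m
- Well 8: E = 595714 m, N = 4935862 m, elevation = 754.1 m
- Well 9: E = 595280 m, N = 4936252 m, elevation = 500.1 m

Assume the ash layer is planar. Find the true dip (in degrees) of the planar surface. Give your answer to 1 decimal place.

25.5°

Let the plane be z = a·E + b·N + c.
Well 8−Well 7: −827a − 363b = −0.2;  Well 9−Well 7: −1261a + 27b = −254.2.
Solving gives a = 0.19222, b = −0.43737.
Gradient magnitude |∇z| = √(a² + b²) = √(0.03695 + 0.19130) = 0.47775.
True dip = arctan(0.47775) = 25.5°, dipping toward NNW (azimuth ≈ 336°).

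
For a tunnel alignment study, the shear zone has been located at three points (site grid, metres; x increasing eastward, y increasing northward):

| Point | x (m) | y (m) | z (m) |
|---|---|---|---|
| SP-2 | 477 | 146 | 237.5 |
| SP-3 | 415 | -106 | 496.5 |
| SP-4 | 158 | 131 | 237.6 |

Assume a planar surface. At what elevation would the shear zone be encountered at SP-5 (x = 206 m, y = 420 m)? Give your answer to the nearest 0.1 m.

Two edge vectors: SP-2→SP-3 = (-62, -252, 259), SP-2→SP-4 = (-319, -15, 0.1).
Normal n = (SP-2→SP-3) × (SP-2→SP-4) = (3859.8, -82614.8, -79458).
So ∂z/∂x = −n_x/n_z = 0.04858 and ∂z/∂y = −n_y/n_z = −1.03973.
Intercept c from SP-2: 237.5 − 23.17 + 151.80 = 366.13.
At (206, 420): z = 10.0 − 436.7 + 366.13 = -60.6 m.

-60.6 m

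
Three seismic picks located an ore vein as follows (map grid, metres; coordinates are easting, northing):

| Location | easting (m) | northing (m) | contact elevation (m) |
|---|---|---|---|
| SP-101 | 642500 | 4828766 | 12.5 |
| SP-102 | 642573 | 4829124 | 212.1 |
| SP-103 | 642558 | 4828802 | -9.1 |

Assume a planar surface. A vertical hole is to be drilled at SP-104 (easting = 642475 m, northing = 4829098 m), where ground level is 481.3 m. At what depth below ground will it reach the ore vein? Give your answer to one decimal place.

207.4 m

Two edge vectors: SP-101→SP-102 = (73, 358, 199.6), SP-101→SP-103 = (58, 36, -21.6).
Normal n = (SP-101→SP-102) × (SP-101→SP-103) = (-14918.4, 13153.6, -18136).
So ∂z/∂easting = −n_x/n_z = −0.822584914 and ∂z/∂northing = −n_y/n_z = 0.725275695.
Intercept c from SP-101: 12.5 + 528510.81 − 3502186.62 = −2973663.31.
At (642475, 4829098): z_contact = −528490.24 + 3502427.41 − 2973663.31 = 273.86 m.
Depth below ground = 481.3 − 273.86 = 207.4 m.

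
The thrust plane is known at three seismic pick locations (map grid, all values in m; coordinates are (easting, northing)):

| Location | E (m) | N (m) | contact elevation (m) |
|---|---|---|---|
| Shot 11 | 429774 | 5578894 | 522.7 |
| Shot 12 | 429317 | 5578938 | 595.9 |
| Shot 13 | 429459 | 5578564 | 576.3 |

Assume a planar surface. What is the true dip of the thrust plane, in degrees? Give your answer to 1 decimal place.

9.2°

Let the plane be z = a·E + b·N + c.
Shot 12−Shot 11: −457a + 44b = 73.2;  Shot 13−Shot 11: −315a − 330b = 53.6.
Solving gives a = −0.16102, b = −0.00873.
Gradient magnitude |∇z| = √(a² + b²) = √(0.02593 + 0.00008) = 0.16125.
True dip = arctan(0.16125) = 9.2°, dipping toward E (azimuth ≈ 087°).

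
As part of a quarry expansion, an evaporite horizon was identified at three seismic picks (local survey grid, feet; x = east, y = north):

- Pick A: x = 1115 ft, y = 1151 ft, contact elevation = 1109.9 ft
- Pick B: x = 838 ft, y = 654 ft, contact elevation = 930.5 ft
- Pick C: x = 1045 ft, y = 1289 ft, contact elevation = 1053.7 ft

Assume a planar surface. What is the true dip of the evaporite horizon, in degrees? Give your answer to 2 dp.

Two edge vectors: Pick A→Pick B = (-277, -497, -179.4), Pick A→Pick C = (-70, 138, -56.2).
Normal n = (Pick A→Pick B) × (Pick A→Pick C) = (52688.6, -3009.4, -73016).
So ∂z/∂x = −n_x/n_z = 0.72160 and ∂z/∂y = −n_y/n_z = −0.04122.
Gradient magnitude |∇z| = √(a² + b²) = √(0.52071 + 0.00170) = 0.72278.
True dip = arctan(0.72278) = 35.86°, dipping toward W (azimuth ≈ 273°).

35.86°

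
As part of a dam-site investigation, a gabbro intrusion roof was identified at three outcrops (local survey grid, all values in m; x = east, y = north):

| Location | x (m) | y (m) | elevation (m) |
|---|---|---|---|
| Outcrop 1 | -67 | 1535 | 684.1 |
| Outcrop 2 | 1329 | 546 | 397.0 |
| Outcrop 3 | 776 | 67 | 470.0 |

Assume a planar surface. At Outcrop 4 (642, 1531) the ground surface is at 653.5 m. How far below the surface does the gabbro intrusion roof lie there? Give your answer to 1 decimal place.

Two edge vectors: Outcrop 1→Outcrop 2 = (1396, -989, -287.1), Outcrop 1→Outcrop 3 = (843, -1468, -214.1).
Normal n = (Outcrop 1→Outcrop 2) × (Outcrop 1→Outcrop 3) = (-209717.9, 56858.3, -1215601).
So ∂z/∂x = −n_x/n_z = −0.172522 and ∂z/∂y = −n_y/n_z = 0.046774.
Intercept c from Outcrop 1: 684.1 − 11.56 − 71.80 = 600.74.
At (642, 1531): z_contact = −110.76 + 71.61 + 600.74 = 561.59 m.
Depth below ground = 653.5 − 561.59 = 91.9 m.

91.9 m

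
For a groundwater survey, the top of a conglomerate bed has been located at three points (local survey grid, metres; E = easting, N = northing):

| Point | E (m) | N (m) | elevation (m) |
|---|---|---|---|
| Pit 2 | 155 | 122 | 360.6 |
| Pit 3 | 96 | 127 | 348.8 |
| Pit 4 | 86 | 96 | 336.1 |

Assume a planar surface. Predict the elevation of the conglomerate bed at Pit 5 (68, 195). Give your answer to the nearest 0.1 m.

Two edge vectors: Pit 2→Pit 3 = (-59, 5, -11.8), Pit 2→Pit 4 = (-69, -26, -24.5).
Normal n = (Pit 2→Pit 3) × (Pit 2→Pit 4) = (-429.3, -631.3, 1879).
So ∂z/∂E = −n_x/n_z = 0.22847 and ∂z/∂N = −n_y/n_z = 0.33598.
Intercept c from Pit 2: 360.6 − 35.41 − 40.99 = 284.20.
At (68, 195): z = 15.5 + 65.5 + 284.20 = 365.2 m.

365.2 m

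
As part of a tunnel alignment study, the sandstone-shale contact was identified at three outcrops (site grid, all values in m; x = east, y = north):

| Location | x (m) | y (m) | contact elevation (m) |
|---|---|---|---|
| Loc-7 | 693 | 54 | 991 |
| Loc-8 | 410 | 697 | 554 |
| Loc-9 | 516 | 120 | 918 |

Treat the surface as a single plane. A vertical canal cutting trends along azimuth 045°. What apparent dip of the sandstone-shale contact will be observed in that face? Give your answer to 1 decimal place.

16.0°

Two edge vectors: Loc-7→Loc-8 = (-283, 643, -437), Loc-7→Loc-9 = (-177, 66, -73).
Normal n = (Loc-7→Loc-8) × (Loc-7→Loc-9) = (-18097, 56690, 95133).
So ∂z/∂x = −n_x/n_z = 0.19023 and ∂z/∂y = −n_y/n_z = −0.59590.
Unit vector along 045° is (sin 45°, cos 45°) = (0.7071, 0.7071).
Slope in that direction = a·(0.7071) + b·(0.7071) = −0.28685.
Apparent dip = arctan|0.28685| = 16.0° (true dip is 32.0°, so apparent ≤ true as expected).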